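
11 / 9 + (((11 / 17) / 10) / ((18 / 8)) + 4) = 1339 / 255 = 5.25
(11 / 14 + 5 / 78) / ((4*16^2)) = 29 / 34944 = 0.00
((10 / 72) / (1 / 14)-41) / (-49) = 703 / 882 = 0.80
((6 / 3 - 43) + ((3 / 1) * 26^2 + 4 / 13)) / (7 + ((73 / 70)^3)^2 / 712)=2164096883480000000 / 7624681352941757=283.83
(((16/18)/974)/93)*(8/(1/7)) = 224/407619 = 0.00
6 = 6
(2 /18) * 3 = 1 /3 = 0.33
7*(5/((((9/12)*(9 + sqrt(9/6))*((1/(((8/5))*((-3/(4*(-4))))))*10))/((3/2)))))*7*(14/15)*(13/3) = 8918/1325-4459*sqrt(6)/11925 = 5.81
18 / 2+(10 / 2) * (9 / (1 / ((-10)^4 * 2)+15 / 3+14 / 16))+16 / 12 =2114177 / 117501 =17.99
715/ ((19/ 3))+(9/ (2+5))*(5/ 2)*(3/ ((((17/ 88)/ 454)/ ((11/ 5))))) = 112979823/ 2261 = 49968.96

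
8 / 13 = 0.62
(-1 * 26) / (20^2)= -13 / 200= -0.06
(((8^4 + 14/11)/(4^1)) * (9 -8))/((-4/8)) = -22535/11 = -2048.64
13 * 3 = 39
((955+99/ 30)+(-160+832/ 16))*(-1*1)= -8503/ 10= -850.30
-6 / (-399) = 2 / 133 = 0.02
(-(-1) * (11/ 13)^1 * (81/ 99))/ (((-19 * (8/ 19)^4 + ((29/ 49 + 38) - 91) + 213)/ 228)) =0.99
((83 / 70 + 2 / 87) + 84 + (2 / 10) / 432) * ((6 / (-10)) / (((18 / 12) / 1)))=-7472503 / 219240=-34.08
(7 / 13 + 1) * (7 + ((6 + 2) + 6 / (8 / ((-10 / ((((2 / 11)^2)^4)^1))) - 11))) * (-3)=-10224919545300 / 153266613227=-66.71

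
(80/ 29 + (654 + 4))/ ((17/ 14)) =268268/ 493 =544.15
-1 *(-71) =71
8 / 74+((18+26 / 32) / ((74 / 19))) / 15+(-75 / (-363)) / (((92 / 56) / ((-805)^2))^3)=12680328935149793.82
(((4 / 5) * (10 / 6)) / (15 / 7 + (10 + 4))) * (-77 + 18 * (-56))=-30380 / 339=-89.62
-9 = -9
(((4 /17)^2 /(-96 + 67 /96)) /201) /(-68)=128 /3011585479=0.00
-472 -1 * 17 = -489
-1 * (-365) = 365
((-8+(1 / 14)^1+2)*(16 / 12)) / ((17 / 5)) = -830 / 357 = -2.32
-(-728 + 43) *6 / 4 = 2055 / 2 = 1027.50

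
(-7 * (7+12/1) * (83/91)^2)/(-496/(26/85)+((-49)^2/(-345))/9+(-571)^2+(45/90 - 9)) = -812833110/2383256739409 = -0.00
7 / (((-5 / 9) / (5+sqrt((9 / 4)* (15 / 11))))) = -63 - 189* sqrt(165) / 110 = -85.07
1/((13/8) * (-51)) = -8/663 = -0.01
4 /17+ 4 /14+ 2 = 300 /119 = 2.52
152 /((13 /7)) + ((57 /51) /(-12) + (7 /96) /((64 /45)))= 81.80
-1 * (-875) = 875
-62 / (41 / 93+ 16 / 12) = -1922 / 55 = -34.95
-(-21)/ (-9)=-7/ 3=-2.33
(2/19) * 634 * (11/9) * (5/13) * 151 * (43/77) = 41165620/15561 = 2645.44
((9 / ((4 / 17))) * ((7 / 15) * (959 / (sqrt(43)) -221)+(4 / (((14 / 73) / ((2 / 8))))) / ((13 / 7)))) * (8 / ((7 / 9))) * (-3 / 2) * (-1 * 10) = -53877879 / 91+2641086 * sqrt(43) / 43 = -189302.77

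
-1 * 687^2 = -471969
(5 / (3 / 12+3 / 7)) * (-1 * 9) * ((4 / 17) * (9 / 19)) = -45360 / 6137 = -7.39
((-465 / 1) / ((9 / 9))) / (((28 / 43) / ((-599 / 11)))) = 11977005 / 308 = 38886.38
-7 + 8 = 1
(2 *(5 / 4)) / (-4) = -5 / 8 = -0.62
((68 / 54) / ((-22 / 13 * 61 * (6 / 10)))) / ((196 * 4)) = -1105 / 42611184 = -0.00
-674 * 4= -2696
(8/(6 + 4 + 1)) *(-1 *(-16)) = 128/11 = 11.64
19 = 19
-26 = -26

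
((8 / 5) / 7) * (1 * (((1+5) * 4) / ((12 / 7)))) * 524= 8384 / 5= 1676.80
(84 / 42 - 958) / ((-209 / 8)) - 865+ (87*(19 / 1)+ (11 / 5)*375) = 344765 / 209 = 1649.59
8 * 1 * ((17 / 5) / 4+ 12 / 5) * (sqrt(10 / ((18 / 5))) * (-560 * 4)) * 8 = -2329600 / 3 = -776533.33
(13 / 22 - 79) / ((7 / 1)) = -1725 / 154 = -11.20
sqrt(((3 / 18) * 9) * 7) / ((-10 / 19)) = -19 * sqrt(42) / 20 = -6.16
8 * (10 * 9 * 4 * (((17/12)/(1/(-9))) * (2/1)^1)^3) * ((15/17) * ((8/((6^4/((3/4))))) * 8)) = -1560600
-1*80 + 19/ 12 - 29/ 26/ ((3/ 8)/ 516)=-251657/ 156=-1613.19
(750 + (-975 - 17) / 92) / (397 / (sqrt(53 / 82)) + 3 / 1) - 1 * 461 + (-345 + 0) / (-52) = -7023020672617 / 15456459356 + 6749794 * sqrt(4346) / 297239603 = -452.88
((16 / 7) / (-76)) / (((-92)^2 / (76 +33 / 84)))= -93 / 342608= -0.00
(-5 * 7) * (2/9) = -70/9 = -7.78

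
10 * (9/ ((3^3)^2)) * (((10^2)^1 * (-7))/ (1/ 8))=-56000/ 81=-691.36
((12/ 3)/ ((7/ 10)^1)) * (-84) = -480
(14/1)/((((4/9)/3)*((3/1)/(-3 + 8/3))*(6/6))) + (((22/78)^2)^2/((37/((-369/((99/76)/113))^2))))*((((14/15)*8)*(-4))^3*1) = -2697746848813323504071/577781889750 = -4669144008.62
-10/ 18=-5/ 9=-0.56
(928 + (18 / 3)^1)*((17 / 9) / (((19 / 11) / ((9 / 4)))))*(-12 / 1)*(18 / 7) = -70913.77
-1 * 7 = -7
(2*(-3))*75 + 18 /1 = -432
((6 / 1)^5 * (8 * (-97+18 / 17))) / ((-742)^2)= -3623616 / 334271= -10.84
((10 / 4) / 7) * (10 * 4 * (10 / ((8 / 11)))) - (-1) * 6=1417 / 7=202.43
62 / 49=1.27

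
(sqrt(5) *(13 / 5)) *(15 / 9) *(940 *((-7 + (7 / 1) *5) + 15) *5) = 2627300 *sqrt(5) / 3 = 1958273.80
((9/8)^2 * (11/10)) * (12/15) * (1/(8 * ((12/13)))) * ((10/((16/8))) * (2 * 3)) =11583/2560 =4.52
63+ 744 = 807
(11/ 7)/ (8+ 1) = 11/ 63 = 0.17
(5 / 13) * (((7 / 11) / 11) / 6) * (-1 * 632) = -11060 / 4719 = -2.34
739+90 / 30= 742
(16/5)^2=256/25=10.24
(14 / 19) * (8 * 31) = 3472 / 19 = 182.74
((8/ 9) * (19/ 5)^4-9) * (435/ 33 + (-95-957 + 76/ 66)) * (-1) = 182987.77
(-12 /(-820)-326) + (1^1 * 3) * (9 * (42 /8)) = -151073 /820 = -184.24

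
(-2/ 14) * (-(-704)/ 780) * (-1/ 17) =176/ 23205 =0.01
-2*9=-18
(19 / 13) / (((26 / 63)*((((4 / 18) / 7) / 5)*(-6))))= -125685 / 1352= -92.96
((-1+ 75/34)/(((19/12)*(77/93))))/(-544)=-11439/6764912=-0.00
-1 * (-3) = 3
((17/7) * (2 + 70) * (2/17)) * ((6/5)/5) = 864/175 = 4.94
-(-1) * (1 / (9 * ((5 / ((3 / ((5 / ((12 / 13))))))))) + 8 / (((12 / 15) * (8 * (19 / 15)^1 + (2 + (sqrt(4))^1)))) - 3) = -78551 / 34450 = -2.28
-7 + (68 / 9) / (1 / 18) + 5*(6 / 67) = 8673 / 67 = 129.45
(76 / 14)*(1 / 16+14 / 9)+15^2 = 117827 / 504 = 233.78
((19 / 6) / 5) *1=19 / 30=0.63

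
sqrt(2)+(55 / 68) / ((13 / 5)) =275 / 884+sqrt(2) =1.73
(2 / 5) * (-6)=-12 / 5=-2.40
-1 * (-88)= 88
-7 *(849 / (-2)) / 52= 5943 / 104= 57.14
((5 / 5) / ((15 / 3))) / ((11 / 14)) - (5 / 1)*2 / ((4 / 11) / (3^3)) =-81647 / 110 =-742.25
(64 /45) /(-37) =-64 /1665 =-0.04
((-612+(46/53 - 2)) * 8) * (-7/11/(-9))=-606592/1749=-346.82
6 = 6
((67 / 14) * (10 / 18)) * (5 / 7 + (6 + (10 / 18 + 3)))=216745 / 7938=27.30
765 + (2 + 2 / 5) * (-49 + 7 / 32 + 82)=33789 / 40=844.72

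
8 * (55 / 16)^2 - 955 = -27535 / 32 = -860.47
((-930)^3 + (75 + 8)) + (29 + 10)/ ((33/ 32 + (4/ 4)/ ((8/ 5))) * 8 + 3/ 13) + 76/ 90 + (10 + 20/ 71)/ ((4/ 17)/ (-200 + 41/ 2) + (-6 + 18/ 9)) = -1466432528360171683/ 1823111730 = -804356915.83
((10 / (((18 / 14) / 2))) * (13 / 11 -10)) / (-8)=3395 / 198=17.15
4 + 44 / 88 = 9 / 2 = 4.50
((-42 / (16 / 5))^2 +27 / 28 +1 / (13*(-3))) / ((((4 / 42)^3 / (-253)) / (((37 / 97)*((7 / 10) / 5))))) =-3498002219943 / 1291264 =-2708975.25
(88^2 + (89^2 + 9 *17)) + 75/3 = 15843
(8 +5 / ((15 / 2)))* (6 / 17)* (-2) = -104 / 17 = -6.12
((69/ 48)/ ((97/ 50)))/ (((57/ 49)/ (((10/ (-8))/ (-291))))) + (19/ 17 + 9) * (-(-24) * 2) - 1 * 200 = 250018643963/ 875262816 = 285.65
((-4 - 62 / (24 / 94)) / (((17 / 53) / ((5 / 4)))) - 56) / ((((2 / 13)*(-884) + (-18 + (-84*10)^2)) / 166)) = -34470979 / 143910984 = -0.24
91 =91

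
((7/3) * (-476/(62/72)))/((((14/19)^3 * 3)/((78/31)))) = -2704.04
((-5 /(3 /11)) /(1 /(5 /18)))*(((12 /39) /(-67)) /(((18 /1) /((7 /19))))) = 1925 /4021407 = 0.00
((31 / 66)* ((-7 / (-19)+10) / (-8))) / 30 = -6107 / 300960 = -0.02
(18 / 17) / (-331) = -18 / 5627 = -0.00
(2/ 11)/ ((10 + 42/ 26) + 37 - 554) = -13/ 36135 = -0.00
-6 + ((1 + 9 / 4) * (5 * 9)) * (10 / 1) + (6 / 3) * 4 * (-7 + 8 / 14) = 19671 / 14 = 1405.07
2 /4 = 1 /2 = 0.50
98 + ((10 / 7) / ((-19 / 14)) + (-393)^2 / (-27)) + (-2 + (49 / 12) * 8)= -318785 / 57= -5592.72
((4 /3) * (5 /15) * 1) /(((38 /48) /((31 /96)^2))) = 961 /16416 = 0.06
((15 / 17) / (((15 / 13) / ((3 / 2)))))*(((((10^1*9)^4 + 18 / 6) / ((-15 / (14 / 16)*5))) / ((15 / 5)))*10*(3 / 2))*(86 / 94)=-256731941739 / 63920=-4016457.16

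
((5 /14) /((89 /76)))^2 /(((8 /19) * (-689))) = -171475 /534841762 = -0.00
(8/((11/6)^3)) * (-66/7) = -10368/847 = -12.24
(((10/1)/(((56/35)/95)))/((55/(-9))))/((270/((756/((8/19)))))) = -113715/176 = -646.11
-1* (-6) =6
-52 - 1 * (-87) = 35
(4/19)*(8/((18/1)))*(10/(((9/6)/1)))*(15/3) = 1600/513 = 3.12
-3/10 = -0.30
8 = 8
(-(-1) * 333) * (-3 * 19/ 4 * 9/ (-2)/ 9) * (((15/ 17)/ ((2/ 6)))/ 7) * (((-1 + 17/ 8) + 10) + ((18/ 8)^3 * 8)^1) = 349345305/ 3808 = 91739.84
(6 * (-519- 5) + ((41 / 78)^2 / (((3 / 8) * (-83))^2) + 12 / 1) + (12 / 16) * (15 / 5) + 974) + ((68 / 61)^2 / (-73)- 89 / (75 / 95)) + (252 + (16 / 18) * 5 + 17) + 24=-1009809181354398619 / 512318966395860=-1971.06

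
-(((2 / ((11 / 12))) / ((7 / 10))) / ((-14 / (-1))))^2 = -14400 / 290521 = -0.05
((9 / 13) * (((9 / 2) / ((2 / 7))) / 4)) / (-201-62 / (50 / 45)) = -945 / 89024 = -0.01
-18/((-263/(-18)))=-324/263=-1.23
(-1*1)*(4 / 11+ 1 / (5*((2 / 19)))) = -249 / 110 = -2.26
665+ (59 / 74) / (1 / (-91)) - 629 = -2705 / 74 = -36.55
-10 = -10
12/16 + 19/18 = 65/36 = 1.81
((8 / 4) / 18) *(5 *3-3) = 4 / 3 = 1.33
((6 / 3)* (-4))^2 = 64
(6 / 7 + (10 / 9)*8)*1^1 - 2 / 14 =605 / 63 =9.60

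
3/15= 1/5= 0.20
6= 6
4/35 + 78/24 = 471/140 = 3.36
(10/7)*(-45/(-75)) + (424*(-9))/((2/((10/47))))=-133278/329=-405.10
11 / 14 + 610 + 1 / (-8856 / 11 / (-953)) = 37937209 / 61992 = 611.97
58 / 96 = 29 / 48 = 0.60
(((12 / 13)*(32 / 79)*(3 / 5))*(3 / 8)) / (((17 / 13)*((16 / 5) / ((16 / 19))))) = 432 / 25517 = 0.02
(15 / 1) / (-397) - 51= -20262 / 397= -51.04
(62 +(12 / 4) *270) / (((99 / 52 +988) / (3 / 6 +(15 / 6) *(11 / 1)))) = 1269632 / 51475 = 24.67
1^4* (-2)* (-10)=20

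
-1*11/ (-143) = 1/ 13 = 0.08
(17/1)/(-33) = -17/33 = -0.52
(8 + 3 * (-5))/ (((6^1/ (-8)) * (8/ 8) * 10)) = 14/ 15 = 0.93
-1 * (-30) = 30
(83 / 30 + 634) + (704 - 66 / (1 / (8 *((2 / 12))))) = 1252.77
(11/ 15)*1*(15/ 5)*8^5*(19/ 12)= 1712128/ 15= 114141.87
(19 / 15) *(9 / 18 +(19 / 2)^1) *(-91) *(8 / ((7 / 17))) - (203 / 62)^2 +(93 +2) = -22310.39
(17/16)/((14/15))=1.14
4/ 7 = 0.57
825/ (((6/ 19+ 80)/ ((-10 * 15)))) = -1175625/ 763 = -1540.79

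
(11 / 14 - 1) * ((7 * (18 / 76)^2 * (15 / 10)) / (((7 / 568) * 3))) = -17253 / 5054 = -3.41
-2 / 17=-0.12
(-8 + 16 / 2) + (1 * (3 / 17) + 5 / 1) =88 / 17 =5.18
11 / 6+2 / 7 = 89 / 42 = 2.12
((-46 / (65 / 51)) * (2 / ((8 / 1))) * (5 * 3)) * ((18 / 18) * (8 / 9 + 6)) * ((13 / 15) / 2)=-12121 / 30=-404.03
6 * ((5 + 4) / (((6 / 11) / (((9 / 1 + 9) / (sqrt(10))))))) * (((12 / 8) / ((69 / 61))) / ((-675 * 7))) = -2013 * sqrt(10) / 40250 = -0.16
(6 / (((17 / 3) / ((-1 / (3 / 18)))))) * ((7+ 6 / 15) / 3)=-1332 / 85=-15.67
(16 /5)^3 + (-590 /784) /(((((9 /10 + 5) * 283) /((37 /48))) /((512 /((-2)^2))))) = 170166446 /5200125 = 32.72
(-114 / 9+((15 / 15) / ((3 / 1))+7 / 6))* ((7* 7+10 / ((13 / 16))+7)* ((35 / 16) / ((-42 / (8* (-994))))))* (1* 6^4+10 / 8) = -409818904.29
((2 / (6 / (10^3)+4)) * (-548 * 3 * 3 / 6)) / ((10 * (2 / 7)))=-287700 / 2003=-143.63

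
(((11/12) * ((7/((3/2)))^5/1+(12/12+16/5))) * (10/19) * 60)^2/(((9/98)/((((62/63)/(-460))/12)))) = -7998864.29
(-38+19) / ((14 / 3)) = -57 / 14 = -4.07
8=8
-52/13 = -4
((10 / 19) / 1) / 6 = 0.09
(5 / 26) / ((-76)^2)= 5 / 150176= 0.00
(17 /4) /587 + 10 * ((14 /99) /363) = 939649 /84380076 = 0.01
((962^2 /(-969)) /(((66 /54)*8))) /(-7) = 694083 /49742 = 13.95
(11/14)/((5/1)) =0.16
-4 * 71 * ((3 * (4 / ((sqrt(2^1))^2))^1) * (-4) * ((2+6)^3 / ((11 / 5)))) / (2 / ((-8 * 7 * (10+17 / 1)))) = -13191413760 / 11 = -1199219432.73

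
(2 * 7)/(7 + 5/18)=252/131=1.92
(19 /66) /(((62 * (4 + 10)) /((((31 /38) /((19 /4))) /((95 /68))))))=17 /416955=0.00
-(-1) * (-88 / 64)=-1.38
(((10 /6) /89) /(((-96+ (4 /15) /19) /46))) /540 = -2185 /131472936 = -0.00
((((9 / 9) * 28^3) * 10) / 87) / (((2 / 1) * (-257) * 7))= -15680 / 22359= -0.70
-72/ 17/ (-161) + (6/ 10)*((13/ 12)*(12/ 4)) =108183/ 54740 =1.98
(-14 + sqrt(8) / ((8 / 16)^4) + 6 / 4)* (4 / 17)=-50 / 17 + 128* sqrt(2) / 17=7.71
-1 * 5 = -5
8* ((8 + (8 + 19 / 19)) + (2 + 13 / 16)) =317 / 2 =158.50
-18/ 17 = -1.06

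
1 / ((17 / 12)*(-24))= -1 / 34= -0.03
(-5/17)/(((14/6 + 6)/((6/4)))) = -9/170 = -0.05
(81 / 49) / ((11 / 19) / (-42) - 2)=-9234 / 11249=-0.82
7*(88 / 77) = 8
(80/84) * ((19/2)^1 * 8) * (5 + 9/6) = 9880/21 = 470.48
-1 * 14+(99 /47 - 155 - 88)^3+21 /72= -34832217155719 /2491752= -13979006.40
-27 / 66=-9 / 22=-0.41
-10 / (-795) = 2 / 159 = 0.01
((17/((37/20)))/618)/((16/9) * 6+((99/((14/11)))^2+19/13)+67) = 86632/35713471705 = 0.00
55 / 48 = 1.15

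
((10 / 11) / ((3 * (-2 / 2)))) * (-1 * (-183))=-610 / 11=-55.45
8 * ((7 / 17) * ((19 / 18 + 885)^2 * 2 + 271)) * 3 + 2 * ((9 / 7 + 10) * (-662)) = 15504896.68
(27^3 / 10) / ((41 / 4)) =39366 / 205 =192.03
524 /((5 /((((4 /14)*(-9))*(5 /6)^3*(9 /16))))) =-9825 /112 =-87.72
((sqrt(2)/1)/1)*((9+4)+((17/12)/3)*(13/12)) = 5837*sqrt(2)/432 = 19.11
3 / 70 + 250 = 17503 / 70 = 250.04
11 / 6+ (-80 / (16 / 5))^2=3761 / 6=626.83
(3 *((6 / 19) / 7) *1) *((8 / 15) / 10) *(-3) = -72 / 3325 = -0.02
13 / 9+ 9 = 10.44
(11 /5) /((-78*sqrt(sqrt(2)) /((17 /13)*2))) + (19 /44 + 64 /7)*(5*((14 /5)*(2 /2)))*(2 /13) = 2949 /143 - 187*2^(3 /4) /5070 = 20.56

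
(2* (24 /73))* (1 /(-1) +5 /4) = 0.16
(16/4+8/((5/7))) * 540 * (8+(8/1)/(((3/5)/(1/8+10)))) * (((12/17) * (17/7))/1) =14084928/7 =2012132.57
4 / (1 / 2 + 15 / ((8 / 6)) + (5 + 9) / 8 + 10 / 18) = 72 / 253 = 0.28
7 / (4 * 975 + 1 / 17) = 119 / 66301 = 0.00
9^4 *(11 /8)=72171 /8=9021.38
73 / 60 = 1.22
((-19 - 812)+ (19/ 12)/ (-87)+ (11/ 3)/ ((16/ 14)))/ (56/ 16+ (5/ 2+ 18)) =-1728467/ 50112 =-34.49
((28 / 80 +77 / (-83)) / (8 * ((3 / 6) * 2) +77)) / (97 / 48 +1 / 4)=-11508 / 3844975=-0.00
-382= -382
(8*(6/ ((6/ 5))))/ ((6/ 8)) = 160/ 3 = 53.33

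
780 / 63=260 / 21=12.38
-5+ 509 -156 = 348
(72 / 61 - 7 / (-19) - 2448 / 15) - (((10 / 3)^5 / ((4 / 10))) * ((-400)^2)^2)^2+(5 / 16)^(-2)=-693661196633304543684059200.00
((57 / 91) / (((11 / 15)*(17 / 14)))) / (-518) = -855 / 629629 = -0.00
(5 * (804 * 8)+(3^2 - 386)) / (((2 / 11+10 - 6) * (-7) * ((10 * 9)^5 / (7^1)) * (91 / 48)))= -0.00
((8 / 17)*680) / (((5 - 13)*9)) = -40 / 9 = -4.44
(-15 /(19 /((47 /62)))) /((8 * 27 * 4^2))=-235 /1357056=-0.00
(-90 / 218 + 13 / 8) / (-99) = -1057 / 86328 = -0.01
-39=-39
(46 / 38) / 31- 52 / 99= -0.49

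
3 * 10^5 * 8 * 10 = 24000000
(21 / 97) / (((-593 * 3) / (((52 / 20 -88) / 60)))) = 2989 / 17256300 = 0.00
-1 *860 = -860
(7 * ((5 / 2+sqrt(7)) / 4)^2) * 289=10115 * sqrt(7) / 16+107219 / 64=3347.91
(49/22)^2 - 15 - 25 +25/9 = -140531/4356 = -32.26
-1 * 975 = -975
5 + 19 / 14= 89 / 14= 6.36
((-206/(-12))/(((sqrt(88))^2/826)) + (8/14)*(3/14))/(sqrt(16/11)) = 2085995*sqrt(11)/51744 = 133.71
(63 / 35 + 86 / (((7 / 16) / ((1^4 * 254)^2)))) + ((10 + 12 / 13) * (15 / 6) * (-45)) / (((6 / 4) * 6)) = 5770249734 / 455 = 12681867.55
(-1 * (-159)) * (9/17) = 1431/17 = 84.18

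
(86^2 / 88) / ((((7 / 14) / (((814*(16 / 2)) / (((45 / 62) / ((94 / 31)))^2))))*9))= 38687825152 / 18225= 2122788.76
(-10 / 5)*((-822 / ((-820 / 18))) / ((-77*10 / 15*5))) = 11097 / 78925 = 0.14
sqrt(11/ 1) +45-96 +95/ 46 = -2251/ 46 +sqrt(11) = -45.62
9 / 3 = 3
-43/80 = -0.54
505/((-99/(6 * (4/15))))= -808/99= -8.16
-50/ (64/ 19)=-475/ 32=-14.84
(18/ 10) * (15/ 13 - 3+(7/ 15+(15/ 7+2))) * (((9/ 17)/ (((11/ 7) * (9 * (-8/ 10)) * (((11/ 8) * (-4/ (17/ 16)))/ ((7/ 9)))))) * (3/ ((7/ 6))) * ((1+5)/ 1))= 8487/ 15730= 0.54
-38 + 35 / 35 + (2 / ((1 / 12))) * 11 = 227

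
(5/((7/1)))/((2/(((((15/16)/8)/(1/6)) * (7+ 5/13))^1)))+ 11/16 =3701/1456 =2.54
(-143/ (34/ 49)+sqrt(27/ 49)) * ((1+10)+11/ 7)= -44044/ 17+264 * sqrt(3)/ 49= -2581.49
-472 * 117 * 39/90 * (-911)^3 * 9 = 814174699726908/5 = 162834939945381.60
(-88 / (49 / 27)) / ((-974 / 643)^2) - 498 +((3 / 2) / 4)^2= -386006553687 / 743761984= -518.99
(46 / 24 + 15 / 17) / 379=571 / 77316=0.01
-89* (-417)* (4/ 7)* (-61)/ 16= -2263893/ 28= -80853.32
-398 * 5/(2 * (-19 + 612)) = -1.68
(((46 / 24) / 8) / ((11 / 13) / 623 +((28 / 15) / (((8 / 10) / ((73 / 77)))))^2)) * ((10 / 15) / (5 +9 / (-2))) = 22539517 / 345372400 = 0.07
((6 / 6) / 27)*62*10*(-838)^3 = -364857892640 / 27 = -13513255282.96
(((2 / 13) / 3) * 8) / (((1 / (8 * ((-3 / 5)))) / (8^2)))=-126.03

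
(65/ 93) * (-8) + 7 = 131/ 93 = 1.41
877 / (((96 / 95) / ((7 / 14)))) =83315 / 192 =433.93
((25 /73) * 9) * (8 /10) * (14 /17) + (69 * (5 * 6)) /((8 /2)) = 1289475 /2482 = 519.53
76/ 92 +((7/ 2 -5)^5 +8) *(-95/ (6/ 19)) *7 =-3774217/ 4416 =-854.67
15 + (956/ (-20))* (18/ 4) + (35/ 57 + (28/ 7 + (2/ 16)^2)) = -3565379/ 18240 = -195.47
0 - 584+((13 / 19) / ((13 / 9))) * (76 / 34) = -9910 / 17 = -582.94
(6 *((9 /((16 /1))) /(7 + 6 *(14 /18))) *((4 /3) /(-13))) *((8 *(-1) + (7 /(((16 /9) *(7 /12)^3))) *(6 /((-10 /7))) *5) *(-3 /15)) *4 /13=-160488 /207025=-0.78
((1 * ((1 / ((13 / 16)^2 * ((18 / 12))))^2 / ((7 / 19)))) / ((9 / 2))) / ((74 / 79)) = 393478144 / 599181219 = 0.66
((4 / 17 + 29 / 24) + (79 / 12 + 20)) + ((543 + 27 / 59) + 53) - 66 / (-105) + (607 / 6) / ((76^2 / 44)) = 7931766186 / 12672905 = 625.88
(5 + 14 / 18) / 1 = 52 / 9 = 5.78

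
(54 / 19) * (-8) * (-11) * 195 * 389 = 360462960 / 19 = 18971734.74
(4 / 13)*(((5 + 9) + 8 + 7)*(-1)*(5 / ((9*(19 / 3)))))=-580 / 741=-0.78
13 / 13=1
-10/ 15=-2/ 3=-0.67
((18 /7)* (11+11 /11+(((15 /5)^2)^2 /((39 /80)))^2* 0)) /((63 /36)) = 864 /49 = 17.63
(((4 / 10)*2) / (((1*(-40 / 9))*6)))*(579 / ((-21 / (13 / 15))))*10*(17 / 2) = 42653 / 700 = 60.93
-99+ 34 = -65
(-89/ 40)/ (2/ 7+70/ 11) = -6853/ 20480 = -0.33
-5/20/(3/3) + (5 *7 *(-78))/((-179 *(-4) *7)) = -569/716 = -0.79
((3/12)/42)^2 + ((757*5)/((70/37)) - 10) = 56183905/28224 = 1990.64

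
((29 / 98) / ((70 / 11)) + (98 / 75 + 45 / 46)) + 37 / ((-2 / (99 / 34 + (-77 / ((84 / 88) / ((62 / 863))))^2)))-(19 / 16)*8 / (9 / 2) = -674.98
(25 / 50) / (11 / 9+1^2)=9 / 40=0.22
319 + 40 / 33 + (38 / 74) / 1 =391606 / 1221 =320.73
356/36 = 9.89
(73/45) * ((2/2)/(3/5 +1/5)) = 73/36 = 2.03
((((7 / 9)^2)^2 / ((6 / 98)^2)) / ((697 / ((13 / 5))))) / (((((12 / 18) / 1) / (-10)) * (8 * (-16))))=0.04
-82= -82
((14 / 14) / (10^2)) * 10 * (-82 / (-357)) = 41 / 1785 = 0.02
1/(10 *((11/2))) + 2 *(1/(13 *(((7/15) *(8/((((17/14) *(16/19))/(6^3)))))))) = 440383/23963940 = 0.02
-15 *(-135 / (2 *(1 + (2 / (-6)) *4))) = -3037.50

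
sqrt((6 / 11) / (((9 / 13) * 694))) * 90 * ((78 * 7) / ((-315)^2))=52 * sqrt(148863) / 1202355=0.02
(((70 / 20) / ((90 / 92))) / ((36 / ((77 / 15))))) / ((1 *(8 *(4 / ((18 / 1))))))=12397 / 43200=0.29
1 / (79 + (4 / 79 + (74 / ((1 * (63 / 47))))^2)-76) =0.00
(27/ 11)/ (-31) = -27/ 341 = -0.08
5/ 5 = 1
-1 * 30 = -30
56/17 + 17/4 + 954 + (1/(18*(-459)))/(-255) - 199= 3213071147/4213620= 762.54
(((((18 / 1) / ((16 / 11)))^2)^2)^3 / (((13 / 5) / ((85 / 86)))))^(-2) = 5902599203734358424083759104 / 141913114183303924943513707740807225071217038091680625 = 0.00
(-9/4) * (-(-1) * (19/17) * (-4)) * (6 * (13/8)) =6669/68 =98.07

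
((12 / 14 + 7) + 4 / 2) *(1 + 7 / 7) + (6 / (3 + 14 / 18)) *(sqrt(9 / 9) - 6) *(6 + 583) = -554259 / 119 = -4657.64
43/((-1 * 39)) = -43/39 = -1.10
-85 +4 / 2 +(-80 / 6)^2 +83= 177.78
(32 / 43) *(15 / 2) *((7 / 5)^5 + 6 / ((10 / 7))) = 1436736 / 26875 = 53.46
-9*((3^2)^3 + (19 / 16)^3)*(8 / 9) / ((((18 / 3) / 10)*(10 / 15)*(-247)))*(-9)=-134677935 / 252928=-532.48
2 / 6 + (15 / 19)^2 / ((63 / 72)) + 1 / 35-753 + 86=-25241917 / 37905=-665.93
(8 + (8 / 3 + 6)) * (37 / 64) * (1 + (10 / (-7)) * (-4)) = 43475 / 672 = 64.69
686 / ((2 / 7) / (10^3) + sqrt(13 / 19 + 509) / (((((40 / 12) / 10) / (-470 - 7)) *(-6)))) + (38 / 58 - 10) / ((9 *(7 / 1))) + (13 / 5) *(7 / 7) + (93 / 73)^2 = 12025408500000 *sqrt(5111) / 6747884435249981 + 1338489429165800669083919 / 328489814680009703822115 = 4.20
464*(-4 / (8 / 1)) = -232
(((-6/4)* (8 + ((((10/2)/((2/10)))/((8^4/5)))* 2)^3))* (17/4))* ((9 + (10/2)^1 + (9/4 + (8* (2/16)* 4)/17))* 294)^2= -5598340849450040021127/4672924418048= -1198037962.66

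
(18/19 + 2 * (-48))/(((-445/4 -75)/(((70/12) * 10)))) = 29.77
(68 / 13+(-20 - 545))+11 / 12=-87181 / 156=-558.85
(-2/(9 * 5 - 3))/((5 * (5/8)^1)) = -8/525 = -0.02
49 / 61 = 0.80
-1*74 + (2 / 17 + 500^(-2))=-73.88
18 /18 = 1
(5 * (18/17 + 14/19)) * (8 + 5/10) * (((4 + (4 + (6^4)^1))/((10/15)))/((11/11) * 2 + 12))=1418100/133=10662.41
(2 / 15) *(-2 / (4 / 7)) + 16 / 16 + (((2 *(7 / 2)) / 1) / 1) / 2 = 121 / 30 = 4.03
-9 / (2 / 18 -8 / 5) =405 / 67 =6.04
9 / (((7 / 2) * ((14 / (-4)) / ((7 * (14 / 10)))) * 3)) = -12 / 5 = -2.40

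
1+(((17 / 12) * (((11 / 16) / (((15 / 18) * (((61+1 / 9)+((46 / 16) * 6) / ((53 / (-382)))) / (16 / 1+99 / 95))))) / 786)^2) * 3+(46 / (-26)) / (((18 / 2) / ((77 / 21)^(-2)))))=5588492634792844333027709 / 5671416696184110894880000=0.99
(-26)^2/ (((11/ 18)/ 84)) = 1022112/ 11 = 92919.27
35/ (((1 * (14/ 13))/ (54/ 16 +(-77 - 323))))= -206245/ 16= -12890.31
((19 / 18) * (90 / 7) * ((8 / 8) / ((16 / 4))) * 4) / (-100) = -19 / 140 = -0.14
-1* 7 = -7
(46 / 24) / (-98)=-23 / 1176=-0.02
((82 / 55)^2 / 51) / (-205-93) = -0.00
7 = 7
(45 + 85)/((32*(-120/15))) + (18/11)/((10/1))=-2423/7040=-0.34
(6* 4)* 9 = 216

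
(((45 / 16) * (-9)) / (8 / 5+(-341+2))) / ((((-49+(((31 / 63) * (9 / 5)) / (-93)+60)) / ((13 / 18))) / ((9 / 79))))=394875 / 703072192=0.00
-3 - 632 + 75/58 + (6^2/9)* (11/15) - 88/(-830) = -45540503/72210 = -630.67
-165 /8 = -20.62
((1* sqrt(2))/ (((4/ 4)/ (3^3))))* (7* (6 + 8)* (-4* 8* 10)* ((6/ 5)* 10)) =-10160640* sqrt(2) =-14369314.89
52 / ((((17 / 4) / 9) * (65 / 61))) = 8784 / 85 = 103.34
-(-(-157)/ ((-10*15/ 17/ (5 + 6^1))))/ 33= 2669/ 450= 5.93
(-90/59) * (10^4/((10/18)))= -1620000/59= -27457.63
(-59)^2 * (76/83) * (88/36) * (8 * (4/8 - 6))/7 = -256090208/5229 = -48974.99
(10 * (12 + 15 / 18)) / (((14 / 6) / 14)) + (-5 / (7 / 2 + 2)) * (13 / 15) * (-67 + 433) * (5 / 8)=12975 / 22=589.77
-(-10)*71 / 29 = 710 / 29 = 24.48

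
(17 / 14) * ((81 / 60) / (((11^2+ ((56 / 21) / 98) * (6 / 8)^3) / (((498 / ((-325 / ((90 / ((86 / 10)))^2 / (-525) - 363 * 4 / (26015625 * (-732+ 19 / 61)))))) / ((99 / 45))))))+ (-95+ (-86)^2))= 1434619568863735202354243693 / 161820455739753636718750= 8865.50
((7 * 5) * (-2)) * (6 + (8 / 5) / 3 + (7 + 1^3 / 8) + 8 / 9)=-36659 / 36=-1018.31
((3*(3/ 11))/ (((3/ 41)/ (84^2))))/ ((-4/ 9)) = -1952748/ 11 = -177522.55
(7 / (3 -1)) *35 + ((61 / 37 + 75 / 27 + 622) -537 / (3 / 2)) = 260357 / 666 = 390.93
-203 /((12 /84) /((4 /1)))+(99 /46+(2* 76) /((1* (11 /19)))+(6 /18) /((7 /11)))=-57579941 /10626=-5418.78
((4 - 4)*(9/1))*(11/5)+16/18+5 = 53/9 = 5.89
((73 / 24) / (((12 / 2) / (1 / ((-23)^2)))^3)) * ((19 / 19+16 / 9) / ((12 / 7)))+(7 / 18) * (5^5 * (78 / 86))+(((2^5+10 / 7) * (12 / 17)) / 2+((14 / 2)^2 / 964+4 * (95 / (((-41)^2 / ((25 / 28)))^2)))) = 2252357194753942952031447562589 / 2021723181798551107926481152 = 1114.08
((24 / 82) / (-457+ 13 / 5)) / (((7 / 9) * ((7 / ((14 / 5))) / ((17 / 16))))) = -459 / 1304128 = -0.00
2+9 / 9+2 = 5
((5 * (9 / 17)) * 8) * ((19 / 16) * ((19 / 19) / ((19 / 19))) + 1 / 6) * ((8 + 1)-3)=2925 / 17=172.06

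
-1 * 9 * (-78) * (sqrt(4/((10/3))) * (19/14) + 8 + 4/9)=6669 * sqrt(30)/35 + 5928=6971.65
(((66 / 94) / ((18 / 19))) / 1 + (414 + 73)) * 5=2438.71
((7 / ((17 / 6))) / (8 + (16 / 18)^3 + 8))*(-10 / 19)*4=-76545 / 245803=-0.31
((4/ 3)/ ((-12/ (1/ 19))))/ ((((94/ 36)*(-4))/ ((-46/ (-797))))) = 23/ 711721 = 0.00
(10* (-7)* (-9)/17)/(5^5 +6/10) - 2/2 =-131263/132838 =-0.99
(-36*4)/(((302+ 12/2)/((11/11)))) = -36/77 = -0.47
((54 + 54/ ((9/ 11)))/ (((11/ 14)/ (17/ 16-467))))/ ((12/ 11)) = -260925/ 4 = -65231.25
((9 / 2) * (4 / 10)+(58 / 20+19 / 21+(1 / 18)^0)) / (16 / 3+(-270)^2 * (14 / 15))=73 / 752080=0.00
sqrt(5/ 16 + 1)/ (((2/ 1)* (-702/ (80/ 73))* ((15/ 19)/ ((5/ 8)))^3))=-34295* sqrt(21)/ 354212352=-0.00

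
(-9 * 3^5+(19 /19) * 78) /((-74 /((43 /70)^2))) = 105393 /9800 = 10.75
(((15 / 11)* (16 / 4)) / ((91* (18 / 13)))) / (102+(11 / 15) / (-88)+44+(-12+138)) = 400 / 2513203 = 0.00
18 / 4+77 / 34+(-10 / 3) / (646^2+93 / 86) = 12381783185 / 1830352719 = 6.76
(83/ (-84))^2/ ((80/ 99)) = 75779/ 62720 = 1.21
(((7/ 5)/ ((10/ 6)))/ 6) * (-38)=-133/ 25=-5.32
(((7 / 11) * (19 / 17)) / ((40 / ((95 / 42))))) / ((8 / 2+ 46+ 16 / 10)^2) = 0.00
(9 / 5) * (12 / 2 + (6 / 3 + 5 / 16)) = 1197 / 80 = 14.96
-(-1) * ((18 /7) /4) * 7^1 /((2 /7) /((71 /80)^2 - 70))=-27906417 /25600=-1090.09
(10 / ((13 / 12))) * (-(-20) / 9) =800 / 39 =20.51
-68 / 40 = -17 / 10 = -1.70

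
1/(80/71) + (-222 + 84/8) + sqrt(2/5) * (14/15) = -16849/80 + 14 * sqrt(10)/75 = -210.02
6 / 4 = 3 / 2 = 1.50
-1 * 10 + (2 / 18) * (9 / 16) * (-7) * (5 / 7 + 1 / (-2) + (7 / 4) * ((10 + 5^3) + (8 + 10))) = -8143 / 64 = -127.23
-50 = -50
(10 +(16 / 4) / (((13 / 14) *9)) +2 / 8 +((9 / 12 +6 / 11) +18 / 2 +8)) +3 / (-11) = 28.75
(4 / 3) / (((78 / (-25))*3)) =-50 / 351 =-0.14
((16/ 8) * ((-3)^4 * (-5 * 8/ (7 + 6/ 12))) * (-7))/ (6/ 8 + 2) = 24192/ 11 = 2199.27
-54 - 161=-215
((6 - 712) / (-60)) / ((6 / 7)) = 2471 / 180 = 13.73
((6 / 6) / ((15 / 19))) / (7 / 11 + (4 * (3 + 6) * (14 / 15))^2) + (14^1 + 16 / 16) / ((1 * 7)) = 285430 / 133131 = 2.14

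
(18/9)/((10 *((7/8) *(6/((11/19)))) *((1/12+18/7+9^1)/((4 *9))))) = 576/8455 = 0.07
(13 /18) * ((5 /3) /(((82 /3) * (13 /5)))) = 25 /1476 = 0.02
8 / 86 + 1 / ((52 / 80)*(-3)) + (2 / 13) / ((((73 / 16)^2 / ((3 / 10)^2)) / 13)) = -91858496 / 223418325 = -0.41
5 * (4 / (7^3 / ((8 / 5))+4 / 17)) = 2720 / 29187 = 0.09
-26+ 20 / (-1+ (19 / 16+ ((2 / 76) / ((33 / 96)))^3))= 2207593682 / 27453523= 80.41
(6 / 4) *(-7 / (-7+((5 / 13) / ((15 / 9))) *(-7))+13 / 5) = 819 / 160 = 5.12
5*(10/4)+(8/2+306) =645/2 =322.50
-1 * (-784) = 784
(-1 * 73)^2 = 5329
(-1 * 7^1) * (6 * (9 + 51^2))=-109620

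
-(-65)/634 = 65/634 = 0.10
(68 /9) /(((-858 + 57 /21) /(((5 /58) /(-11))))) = 0.00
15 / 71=0.21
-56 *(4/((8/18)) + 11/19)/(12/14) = -35672/57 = -625.82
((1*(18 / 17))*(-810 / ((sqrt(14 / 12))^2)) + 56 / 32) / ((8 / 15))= -5236305 / 3808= -1375.08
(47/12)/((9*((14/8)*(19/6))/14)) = 188/171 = 1.10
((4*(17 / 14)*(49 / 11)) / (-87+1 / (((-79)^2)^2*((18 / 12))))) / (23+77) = -13905178917 / 5591284126450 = -0.00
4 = 4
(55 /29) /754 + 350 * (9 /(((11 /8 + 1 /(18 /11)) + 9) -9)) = 381478205 /240526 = 1586.02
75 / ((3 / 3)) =75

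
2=2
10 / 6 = 5 / 3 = 1.67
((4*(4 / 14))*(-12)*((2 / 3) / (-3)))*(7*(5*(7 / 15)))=448 / 9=49.78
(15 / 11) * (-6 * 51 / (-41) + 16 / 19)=97050 / 8569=11.33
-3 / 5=-0.60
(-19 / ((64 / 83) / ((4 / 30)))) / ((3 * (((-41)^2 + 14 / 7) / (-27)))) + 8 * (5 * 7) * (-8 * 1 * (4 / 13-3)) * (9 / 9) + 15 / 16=7038298451 / 1166880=6031.72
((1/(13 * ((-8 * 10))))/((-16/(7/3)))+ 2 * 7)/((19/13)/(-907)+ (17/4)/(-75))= -3169452545/13193408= -240.23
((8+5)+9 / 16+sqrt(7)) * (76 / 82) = 38 * sqrt(7) / 41+4123 / 328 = 15.02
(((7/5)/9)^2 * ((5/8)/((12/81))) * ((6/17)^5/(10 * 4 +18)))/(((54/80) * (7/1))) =84/41175853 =0.00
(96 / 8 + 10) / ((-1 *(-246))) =11 / 123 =0.09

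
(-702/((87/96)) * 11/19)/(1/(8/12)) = -164736/551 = -298.98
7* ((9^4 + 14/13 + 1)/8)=74655/13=5742.69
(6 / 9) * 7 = 14 / 3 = 4.67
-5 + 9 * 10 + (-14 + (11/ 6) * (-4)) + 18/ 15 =973/ 15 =64.87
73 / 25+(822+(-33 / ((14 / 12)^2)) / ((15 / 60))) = 727.94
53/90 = 0.59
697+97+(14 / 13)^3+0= 1747162 / 2197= 795.25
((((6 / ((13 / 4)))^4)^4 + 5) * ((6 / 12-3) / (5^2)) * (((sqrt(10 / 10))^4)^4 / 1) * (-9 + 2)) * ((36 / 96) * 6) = 763553818061434414865403 / 26616664367327193640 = 28687.06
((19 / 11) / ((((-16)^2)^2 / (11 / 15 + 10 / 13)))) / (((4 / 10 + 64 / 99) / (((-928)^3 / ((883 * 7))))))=-407320689 / 83245708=-4.89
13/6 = 2.17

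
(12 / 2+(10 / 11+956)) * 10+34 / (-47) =9628.37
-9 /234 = -1 /26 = -0.04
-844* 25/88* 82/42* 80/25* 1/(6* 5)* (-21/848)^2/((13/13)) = -60557/1977536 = -0.03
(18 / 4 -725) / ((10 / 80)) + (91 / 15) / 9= -5763.33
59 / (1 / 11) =649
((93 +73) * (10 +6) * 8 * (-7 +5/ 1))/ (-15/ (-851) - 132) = 36164096/ 112317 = 321.98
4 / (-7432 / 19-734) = -38 / 10689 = -0.00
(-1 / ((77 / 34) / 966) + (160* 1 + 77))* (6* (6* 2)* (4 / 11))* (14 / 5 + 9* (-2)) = 9127296 / 121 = 75432.20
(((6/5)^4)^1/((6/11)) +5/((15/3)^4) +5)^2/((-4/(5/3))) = -7579009/234375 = -32.34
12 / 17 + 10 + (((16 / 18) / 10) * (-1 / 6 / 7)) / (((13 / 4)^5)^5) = 1213631958456943760110030087149854 / 113361226888835409739783833168045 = 10.71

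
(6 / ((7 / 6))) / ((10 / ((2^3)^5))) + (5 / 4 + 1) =16854.36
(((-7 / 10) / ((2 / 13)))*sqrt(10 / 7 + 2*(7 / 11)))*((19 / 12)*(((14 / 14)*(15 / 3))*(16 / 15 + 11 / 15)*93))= -68913*sqrt(1001) / 220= -9910.50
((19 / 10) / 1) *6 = 57 / 5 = 11.40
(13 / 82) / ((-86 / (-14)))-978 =-3448337 / 3526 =-977.97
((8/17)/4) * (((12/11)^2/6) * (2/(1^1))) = 96/2057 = 0.05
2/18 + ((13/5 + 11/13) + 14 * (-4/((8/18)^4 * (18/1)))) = -2852071/37440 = -76.18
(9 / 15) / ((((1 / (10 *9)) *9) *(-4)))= -3 / 2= -1.50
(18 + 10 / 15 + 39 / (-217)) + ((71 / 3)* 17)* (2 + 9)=2893144 / 651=4444.15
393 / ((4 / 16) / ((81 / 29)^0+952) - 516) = -1498116 / 1966991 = -0.76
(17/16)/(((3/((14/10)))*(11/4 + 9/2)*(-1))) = -0.07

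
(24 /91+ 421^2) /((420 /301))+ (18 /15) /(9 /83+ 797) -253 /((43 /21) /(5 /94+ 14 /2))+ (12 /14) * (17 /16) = 5756119164464621 /45628319100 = 126152.34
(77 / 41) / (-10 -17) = -77 / 1107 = -0.07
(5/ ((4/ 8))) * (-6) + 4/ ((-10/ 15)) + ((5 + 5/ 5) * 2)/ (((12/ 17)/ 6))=36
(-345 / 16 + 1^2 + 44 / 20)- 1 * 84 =-8189 / 80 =-102.36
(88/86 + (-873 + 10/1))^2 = 743003.91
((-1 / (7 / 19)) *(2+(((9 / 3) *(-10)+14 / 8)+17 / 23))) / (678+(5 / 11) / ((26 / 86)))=6376799 / 62576836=0.10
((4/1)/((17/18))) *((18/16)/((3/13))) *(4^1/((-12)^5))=-13/39168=-0.00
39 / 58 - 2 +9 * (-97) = -50711 / 58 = -874.33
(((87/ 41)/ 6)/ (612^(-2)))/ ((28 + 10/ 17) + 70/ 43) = 496247391/ 113201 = 4383.77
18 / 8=9 / 4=2.25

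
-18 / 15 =-1.20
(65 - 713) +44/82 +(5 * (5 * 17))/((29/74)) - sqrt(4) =517238/1189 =435.02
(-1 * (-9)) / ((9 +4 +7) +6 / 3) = 9 / 22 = 0.41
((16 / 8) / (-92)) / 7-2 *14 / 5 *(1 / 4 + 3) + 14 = -6767 / 1610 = -4.20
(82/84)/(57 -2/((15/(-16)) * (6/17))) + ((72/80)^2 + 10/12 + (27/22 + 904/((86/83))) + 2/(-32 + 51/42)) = 1063082926405781/1214554595100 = 875.29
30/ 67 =0.45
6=6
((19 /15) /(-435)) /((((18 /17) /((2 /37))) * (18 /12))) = -646 /6518475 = -0.00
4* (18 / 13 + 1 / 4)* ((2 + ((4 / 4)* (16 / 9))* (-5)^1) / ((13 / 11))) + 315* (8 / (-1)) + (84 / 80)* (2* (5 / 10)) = -77785859 / 30420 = -2557.06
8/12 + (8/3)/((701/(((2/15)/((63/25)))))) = 265058/397467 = 0.67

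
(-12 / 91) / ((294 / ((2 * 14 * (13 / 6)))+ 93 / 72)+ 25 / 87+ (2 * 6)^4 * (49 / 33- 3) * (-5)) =-91872 / 109449084395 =-0.00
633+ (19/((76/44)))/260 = 164591/260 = 633.04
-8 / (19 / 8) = -64 / 19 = -3.37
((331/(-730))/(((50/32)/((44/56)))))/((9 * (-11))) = 1324/574875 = 0.00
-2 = -2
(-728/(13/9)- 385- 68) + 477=-480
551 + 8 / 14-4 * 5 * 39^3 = -8300799 / 7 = -1185828.43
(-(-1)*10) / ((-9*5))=-2 / 9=-0.22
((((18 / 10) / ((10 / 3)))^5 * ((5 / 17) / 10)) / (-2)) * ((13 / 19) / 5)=-186535791 / 2018750000000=-0.00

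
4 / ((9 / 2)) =8 / 9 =0.89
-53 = -53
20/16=5/4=1.25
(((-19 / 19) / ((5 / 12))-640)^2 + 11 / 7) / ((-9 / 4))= -96291844 / 525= -183413.04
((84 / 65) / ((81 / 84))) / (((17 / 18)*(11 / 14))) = 1.81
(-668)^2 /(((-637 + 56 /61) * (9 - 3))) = -13609832 /116403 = -116.92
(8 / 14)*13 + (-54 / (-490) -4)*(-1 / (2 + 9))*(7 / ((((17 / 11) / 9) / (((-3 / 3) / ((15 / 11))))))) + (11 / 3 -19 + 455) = 436.52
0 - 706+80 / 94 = -33142 / 47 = -705.15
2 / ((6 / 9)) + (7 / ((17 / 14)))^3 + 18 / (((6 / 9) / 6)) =1751837 / 4913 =356.57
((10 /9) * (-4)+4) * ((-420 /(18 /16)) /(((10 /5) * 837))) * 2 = 4480 /22599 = 0.20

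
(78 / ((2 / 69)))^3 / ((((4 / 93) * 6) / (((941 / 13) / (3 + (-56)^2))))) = 43726937145957 / 25112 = 1741276566.82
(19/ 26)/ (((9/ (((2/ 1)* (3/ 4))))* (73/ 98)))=931/ 5694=0.16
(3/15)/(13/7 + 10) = 7/415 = 0.02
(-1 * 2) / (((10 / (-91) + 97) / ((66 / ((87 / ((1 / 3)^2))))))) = -4004 / 2301237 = -0.00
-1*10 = -10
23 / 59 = 0.39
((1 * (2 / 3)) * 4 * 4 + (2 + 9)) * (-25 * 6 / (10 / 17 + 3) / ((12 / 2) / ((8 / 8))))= -27625 / 183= -150.96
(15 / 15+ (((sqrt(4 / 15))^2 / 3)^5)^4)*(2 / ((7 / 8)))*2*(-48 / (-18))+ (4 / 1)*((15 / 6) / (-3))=215656831301173091601271770386866906 / 24348351921100187761402130126953125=8.86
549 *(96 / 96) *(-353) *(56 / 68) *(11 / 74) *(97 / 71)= -1447469793 / 44659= -32411.60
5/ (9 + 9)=5/ 18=0.28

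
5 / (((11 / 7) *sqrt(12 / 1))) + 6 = 35 *sqrt(3) / 66 + 6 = 6.92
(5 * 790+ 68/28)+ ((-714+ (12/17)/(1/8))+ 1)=386164/119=3245.08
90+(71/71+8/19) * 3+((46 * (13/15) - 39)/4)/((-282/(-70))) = 3032101/32148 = 94.32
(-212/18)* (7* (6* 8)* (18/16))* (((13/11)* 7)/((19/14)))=-5671848/209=-27138.03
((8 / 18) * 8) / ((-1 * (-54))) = 16 / 243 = 0.07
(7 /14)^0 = 1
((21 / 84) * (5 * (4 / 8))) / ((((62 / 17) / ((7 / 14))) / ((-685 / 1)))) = -58.69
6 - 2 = 4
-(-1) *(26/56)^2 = 169/784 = 0.22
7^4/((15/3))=480.20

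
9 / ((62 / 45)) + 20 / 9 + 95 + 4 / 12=58081 / 558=104.09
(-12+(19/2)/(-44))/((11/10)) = -5375/484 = -11.11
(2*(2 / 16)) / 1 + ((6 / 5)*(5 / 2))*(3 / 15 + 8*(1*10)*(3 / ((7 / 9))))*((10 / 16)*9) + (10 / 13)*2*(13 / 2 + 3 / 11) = 41811269 / 8008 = 5221.19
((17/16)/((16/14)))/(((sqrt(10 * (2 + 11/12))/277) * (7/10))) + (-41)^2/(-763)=-1681/763 + 4709 * sqrt(42)/448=65.92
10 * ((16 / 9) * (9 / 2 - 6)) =-80 / 3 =-26.67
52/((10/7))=36.40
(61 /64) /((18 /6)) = 61 /192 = 0.32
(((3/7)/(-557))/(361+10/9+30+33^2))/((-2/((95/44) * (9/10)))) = 4617/9147365920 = 0.00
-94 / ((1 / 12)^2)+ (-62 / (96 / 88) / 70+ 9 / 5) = -13535.01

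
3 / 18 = 0.17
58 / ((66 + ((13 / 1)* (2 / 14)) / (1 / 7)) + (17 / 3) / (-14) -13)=84 / 95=0.88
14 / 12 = 7 / 6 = 1.17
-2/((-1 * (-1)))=-2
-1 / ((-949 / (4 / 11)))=4 / 10439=0.00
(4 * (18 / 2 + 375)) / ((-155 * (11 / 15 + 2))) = -4608 / 1271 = -3.63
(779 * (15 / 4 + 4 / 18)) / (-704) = -10127 / 2304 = -4.40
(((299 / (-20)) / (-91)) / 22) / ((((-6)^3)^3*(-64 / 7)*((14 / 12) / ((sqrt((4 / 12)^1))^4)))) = 23 / 2979773153280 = 0.00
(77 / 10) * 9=693 / 10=69.30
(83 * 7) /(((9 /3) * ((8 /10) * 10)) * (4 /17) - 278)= -9877 /4630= -2.13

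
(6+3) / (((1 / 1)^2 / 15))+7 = 142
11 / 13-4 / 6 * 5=-97 / 39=-2.49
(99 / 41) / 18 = 0.13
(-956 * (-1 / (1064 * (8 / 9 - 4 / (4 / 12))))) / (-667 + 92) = 2151 / 15295000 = 0.00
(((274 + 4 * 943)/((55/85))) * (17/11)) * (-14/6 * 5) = -40925290/363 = -112741.85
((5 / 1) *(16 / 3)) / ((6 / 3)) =40 / 3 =13.33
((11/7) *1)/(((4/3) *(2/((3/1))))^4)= 72171/28672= 2.52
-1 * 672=-672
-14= -14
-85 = -85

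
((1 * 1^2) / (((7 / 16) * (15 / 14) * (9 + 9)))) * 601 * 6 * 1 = 19232 / 45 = 427.38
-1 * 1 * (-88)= 88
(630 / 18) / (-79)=-35 / 79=-0.44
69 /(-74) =-69 /74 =-0.93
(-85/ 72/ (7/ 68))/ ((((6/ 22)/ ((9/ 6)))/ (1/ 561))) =-85/ 756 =-0.11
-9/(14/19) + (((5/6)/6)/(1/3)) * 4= -443/42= -10.55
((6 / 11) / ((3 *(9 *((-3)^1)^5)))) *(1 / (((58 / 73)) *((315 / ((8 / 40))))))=-73 / 1098803475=-0.00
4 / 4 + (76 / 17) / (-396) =1664 / 1683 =0.99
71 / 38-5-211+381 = 6341 / 38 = 166.87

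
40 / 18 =20 / 9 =2.22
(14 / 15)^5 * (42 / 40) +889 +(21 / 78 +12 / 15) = 29313311617 / 32906250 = 890.81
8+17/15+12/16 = 593/60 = 9.88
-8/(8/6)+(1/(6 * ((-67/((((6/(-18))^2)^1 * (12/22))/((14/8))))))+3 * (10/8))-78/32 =-3482389/742896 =-4.69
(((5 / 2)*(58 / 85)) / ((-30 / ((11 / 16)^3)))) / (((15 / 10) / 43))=-1659757 / 3133440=-0.53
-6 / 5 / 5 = -6 / 25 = -0.24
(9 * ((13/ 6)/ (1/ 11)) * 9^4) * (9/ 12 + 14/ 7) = 30961359/ 8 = 3870169.88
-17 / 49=-0.35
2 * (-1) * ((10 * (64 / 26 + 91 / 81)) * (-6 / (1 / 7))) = 1057000 / 351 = 3011.40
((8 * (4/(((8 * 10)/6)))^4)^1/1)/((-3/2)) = -27/625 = -0.04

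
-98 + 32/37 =-3594/37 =-97.14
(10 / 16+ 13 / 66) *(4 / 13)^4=6944 / 942513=0.01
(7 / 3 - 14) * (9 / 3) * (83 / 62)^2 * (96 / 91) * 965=-797746200 / 12493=-63855.46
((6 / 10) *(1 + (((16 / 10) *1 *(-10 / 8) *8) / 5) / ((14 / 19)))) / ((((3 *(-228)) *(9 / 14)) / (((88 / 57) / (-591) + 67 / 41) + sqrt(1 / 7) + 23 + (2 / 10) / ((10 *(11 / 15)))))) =13 *sqrt(7) / 19950 + 48702840173 / 432995854500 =0.11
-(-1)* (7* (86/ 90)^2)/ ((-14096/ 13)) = -168259/ 28544400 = -0.01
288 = 288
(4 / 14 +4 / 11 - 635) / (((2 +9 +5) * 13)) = -3.05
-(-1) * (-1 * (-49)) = 49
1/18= 0.06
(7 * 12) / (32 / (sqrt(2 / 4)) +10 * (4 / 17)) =-1785 / 18446 +12138 * sqrt(2) / 9223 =1.76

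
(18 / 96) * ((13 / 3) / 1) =0.81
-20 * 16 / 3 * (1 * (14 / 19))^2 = -62720 / 1083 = -57.91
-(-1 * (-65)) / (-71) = 65 / 71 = 0.92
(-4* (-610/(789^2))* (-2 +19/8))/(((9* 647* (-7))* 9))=-305/76123735443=-0.00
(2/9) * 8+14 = 15.78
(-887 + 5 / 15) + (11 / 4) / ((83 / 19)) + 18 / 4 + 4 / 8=-877513 / 996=-881.04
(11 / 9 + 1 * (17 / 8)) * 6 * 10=1205 / 6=200.83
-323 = -323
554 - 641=-87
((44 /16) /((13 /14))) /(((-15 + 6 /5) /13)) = -385 /138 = -2.79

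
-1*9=-9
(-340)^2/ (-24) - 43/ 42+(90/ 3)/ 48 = -4817.07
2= 2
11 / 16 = 0.69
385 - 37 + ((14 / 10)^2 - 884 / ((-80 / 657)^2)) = -94834493 / 1600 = -59271.56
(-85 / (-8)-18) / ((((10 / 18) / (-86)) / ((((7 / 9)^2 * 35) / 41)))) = 870191 / 1476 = 589.56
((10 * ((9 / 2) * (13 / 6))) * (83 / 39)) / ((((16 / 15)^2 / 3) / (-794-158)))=-33334875 / 64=-520857.42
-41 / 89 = -0.46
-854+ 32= -822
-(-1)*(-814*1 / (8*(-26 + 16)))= 407 / 40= 10.18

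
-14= -14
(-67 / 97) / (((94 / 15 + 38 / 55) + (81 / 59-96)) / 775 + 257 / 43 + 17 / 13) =-282568840125 / 2933728836751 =-0.10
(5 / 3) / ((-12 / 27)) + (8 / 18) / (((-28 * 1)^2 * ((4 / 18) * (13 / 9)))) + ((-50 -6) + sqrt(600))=-304477 / 5096 + 10 * sqrt(6)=-35.25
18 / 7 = 2.57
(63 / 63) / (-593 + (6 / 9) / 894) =-0.00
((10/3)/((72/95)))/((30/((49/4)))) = 4655/2592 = 1.80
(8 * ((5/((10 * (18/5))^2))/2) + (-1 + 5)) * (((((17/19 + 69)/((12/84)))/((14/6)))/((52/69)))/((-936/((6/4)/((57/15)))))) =-12418045/26355888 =-0.47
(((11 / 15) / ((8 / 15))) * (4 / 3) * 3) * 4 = 22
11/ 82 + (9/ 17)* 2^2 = 2.25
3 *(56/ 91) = 24/ 13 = 1.85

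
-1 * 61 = -61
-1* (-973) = 973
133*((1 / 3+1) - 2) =-266 / 3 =-88.67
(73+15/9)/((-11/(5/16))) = -70/33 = -2.12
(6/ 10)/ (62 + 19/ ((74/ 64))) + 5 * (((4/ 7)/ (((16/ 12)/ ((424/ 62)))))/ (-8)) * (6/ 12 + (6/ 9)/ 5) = -7257611/ 6297340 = -1.15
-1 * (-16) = 16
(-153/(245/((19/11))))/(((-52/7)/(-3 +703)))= 14535/143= 101.64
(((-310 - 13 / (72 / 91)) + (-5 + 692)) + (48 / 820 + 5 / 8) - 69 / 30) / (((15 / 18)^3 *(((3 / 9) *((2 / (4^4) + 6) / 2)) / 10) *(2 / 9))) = 109862355456 / 3941125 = 27875.89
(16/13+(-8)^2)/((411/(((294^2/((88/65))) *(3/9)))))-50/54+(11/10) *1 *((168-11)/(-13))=17791153547/5289570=3363.44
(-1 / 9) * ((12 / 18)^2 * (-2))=8 / 81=0.10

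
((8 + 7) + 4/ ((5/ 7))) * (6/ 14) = 309/ 35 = 8.83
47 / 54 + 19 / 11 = 1543 / 594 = 2.60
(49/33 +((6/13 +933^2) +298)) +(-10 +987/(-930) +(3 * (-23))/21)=810630197803/930930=870774.60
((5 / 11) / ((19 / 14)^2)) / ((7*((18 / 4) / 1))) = 280 / 35739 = 0.01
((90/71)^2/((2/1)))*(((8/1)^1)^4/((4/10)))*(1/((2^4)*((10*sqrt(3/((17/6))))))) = 43200*sqrt(34)/5041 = 49.97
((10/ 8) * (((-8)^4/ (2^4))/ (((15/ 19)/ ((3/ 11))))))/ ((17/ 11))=1216/ 17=71.53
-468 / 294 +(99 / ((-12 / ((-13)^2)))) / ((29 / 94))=-12848355 / 2842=-4520.88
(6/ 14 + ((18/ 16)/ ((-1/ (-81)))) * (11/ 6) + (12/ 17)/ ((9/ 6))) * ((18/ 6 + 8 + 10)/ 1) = 959397/ 272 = 3527.19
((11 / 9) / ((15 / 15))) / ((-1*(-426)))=11 / 3834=0.00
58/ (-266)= -29/ 133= -0.22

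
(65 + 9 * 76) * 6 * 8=35952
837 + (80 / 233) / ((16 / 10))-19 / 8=834.84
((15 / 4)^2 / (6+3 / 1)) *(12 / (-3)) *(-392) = 2450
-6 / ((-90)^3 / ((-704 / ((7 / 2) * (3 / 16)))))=-5632 / 637875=-0.01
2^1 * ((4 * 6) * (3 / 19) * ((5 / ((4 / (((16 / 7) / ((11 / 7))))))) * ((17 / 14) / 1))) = 24480 / 1463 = 16.73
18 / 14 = 9 / 7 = 1.29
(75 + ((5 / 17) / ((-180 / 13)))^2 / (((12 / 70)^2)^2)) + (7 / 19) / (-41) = 28554183145907 / 378133629696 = 75.51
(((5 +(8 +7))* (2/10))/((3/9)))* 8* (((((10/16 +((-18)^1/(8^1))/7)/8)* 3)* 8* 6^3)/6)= 22032/7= 3147.43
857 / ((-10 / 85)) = -14569 / 2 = -7284.50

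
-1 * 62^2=-3844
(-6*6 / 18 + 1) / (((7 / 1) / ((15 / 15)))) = -0.14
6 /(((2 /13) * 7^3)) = 39 /343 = 0.11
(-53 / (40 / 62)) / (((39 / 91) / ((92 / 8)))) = -264523 / 120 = -2204.36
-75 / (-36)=25 / 12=2.08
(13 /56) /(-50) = -13 /2800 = -0.00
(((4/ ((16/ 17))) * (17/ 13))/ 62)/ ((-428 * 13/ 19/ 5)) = -27455/ 17938336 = -0.00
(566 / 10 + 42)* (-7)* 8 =-27608 / 5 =-5521.60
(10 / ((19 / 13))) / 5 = 26 / 19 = 1.37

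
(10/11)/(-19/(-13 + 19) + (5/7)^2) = -2940/8591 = -0.34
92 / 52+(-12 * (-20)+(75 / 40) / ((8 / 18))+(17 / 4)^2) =109845 / 416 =264.05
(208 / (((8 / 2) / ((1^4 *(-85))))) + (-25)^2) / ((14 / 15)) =-56925 / 14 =-4066.07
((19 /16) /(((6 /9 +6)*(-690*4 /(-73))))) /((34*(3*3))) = 1387 /90086400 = 0.00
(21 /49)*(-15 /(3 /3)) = -45 /7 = -6.43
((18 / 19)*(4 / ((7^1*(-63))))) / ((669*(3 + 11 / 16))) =-128 / 36747501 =-0.00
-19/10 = -1.90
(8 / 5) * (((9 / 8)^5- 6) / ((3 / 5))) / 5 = -45853 / 20480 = -2.24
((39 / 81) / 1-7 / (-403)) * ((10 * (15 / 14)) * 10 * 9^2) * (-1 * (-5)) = 61065000 / 2821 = 21646.58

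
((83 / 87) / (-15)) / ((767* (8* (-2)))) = 83 / 16014960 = 0.00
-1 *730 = -730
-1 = -1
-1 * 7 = -7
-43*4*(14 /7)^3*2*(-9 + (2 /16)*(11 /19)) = 466808 /19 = 24568.84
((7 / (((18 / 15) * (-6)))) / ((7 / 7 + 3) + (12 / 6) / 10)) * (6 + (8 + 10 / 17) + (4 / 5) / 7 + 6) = -10265 / 2142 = -4.79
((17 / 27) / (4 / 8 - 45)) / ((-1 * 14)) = 17 / 16821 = 0.00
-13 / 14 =-0.93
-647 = -647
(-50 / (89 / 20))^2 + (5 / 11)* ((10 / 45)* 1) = 99079210 / 784179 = 126.35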